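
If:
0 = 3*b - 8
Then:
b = 8/3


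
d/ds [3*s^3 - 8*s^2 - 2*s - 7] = 9*s^2 - 16*s - 2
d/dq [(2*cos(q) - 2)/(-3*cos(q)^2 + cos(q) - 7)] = 6*(sin(q)^2 + 2*cos(q) + 1)*sin(q)/(3*sin(q)^2 + cos(q) - 10)^2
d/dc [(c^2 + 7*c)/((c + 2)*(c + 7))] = 2/(c^2 + 4*c + 4)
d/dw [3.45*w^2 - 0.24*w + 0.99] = 6.9*w - 0.24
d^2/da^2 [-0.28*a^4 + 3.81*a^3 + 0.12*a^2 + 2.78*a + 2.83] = -3.36*a^2 + 22.86*a + 0.24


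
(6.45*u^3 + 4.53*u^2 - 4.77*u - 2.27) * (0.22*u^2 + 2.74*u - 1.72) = 1.419*u^5 + 18.6696*u^4 + 0.268800000000003*u^3 - 21.3608*u^2 + 1.9846*u + 3.9044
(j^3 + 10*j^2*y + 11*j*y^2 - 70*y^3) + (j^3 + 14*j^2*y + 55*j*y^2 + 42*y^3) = 2*j^3 + 24*j^2*y + 66*j*y^2 - 28*y^3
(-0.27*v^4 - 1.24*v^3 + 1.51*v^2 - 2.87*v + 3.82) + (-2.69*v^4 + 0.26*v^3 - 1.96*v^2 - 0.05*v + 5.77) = -2.96*v^4 - 0.98*v^3 - 0.45*v^2 - 2.92*v + 9.59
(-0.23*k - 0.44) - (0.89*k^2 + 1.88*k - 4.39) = -0.89*k^2 - 2.11*k + 3.95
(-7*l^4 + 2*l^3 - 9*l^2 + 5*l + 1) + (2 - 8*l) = -7*l^4 + 2*l^3 - 9*l^2 - 3*l + 3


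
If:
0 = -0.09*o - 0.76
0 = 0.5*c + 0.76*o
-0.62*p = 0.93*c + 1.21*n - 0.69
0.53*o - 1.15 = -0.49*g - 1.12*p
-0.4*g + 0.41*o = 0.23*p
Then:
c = 12.84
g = -15.42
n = -15.33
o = -8.44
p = 11.77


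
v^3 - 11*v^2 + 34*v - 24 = (v - 6)*(v - 4)*(v - 1)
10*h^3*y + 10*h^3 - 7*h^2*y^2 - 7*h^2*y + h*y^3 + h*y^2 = (-5*h + y)*(-2*h + y)*(h*y + h)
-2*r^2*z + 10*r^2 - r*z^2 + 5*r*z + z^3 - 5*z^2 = (-2*r + z)*(r + z)*(z - 5)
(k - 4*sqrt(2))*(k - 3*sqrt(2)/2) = k^2 - 11*sqrt(2)*k/2 + 12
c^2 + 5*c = c*(c + 5)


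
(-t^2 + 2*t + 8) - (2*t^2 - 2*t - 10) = -3*t^2 + 4*t + 18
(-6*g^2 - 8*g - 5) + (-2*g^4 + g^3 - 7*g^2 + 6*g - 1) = -2*g^4 + g^3 - 13*g^2 - 2*g - 6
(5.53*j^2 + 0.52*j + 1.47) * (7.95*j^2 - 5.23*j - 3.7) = 43.9635*j^4 - 24.7879*j^3 - 11.4941*j^2 - 9.6121*j - 5.439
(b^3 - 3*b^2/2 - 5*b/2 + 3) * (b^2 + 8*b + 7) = b^5 + 13*b^4/2 - 15*b^3/2 - 55*b^2/2 + 13*b/2 + 21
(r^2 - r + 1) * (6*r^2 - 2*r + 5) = 6*r^4 - 8*r^3 + 13*r^2 - 7*r + 5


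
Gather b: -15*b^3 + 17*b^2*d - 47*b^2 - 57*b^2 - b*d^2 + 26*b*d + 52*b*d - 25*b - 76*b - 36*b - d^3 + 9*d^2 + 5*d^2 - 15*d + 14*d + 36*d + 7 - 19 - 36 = -15*b^3 + b^2*(17*d - 104) + b*(-d^2 + 78*d - 137) - d^3 + 14*d^2 + 35*d - 48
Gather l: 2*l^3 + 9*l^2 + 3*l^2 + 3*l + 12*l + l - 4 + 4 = 2*l^3 + 12*l^2 + 16*l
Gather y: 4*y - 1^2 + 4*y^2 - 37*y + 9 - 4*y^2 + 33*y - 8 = 0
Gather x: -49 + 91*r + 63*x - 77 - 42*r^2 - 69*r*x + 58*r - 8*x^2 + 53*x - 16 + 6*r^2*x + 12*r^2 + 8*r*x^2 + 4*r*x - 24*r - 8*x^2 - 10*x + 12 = -30*r^2 + 125*r + x^2*(8*r - 16) + x*(6*r^2 - 65*r + 106) - 130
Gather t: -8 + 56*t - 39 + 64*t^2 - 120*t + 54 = 64*t^2 - 64*t + 7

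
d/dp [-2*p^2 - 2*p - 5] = -4*p - 2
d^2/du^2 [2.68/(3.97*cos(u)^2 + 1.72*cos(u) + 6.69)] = (-168.956848*(1 - cos(u)^2)^2 - 54.900336*cos(u)^3 + 192.30876*cos(u)^2 + 140.638896*cos(u) + 42.456024)/(3.97*cos(u)^2 + 1.72*cos(u) + 6.69)^3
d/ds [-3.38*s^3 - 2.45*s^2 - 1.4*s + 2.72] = -10.14*s^2 - 4.9*s - 1.4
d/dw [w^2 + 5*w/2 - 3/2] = 2*w + 5/2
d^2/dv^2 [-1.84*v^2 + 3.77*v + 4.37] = -3.68000000000000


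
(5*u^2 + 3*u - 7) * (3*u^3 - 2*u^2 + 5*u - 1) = 15*u^5 - u^4 - 2*u^3 + 24*u^2 - 38*u + 7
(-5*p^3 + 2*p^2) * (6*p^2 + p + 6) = -30*p^5 + 7*p^4 - 28*p^3 + 12*p^2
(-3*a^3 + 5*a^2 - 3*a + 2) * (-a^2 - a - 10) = 3*a^5 - 2*a^4 + 28*a^3 - 49*a^2 + 28*a - 20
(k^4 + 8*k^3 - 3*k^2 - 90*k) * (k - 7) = k^5 + k^4 - 59*k^3 - 69*k^2 + 630*k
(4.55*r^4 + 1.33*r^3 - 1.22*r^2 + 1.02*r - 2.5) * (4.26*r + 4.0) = 19.383*r^5 + 23.8658*r^4 + 0.122800000000001*r^3 - 0.5348*r^2 - 6.57*r - 10.0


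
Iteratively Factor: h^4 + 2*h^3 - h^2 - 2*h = (h + 1)*(h^3 + h^2 - 2*h) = (h + 1)*(h + 2)*(h^2 - h) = h*(h + 1)*(h + 2)*(h - 1)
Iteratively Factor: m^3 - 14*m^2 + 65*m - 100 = (m - 5)*(m^2 - 9*m + 20) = (m - 5)*(m - 4)*(m - 5)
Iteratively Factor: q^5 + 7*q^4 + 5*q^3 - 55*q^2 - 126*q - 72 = (q - 3)*(q^4 + 10*q^3 + 35*q^2 + 50*q + 24) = (q - 3)*(q + 2)*(q^3 + 8*q^2 + 19*q + 12) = (q - 3)*(q + 1)*(q + 2)*(q^2 + 7*q + 12) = (q - 3)*(q + 1)*(q + 2)*(q + 3)*(q + 4)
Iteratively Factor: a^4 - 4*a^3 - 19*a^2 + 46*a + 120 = (a + 3)*(a^3 - 7*a^2 + 2*a + 40) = (a - 5)*(a + 3)*(a^2 - 2*a - 8) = (a - 5)*(a + 2)*(a + 3)*(a - 4)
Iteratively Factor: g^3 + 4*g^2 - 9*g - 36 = (g + 3)*(g^2 + g - 12) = (g + 3)*(g + 4)*(g - 3)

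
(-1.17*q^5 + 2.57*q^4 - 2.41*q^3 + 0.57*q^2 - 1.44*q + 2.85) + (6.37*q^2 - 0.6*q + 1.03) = -1.17*q^5 + 2.57*q^4 - 2.41*q^3 + 6.94*q^2 - 2.04*q + 3.88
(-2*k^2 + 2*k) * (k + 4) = -2*k^3 - 6*k^2 + 8*k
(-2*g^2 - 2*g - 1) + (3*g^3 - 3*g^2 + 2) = 3*g^3 - 5*g^2 - 2*g + 1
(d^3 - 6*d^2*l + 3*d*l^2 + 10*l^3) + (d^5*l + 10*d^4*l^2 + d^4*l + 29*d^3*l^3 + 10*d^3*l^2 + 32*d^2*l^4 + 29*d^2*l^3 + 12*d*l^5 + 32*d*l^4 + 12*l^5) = d^5*l + 10*d^4*l^2 + d^4*l + 29*d^3*l^3 + 10*d^3*l^2 + d^3 + 32*d^2*l^4 + 29*d^2*l^3 - 6*d^2*l + 12*d*l^5 + 32*d*l^4 + 3*d*l^2 + 12*l^5 + 10*l^3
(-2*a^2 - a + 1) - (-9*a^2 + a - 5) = 7*a^2 - 2*a + 6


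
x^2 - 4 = (x - 2)*(x + 2)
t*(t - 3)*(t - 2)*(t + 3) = t^4 - 2*t^3 - 9*t^2 + 18*t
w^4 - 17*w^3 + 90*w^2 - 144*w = w*(w - 8)*(w - 6)*(w - 3)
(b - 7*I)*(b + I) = b^2 - 6*I*b + 7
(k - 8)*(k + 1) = k^2 - 7*k - 8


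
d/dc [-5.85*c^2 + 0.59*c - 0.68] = 0.59 - 11.7*c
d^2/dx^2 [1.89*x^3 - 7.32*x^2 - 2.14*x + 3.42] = 11.34*x - 14.64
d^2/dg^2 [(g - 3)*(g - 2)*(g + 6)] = 6*g + 2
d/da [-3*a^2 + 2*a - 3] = 2 - 6*a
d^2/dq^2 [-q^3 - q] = -6*q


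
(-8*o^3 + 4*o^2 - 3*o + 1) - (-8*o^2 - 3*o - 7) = -8*o^3 + 12*o^2 + 8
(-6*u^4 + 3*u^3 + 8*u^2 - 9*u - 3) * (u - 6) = -6*u^5 + 39*u^4 - 10*u^3 - 57*u^2 + 51*u + 18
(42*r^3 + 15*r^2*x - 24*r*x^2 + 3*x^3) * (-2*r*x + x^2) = -84*r^4*x + 12*r^3*x^2 + 63*r^2*x^3 - 30*r*x^4 + 3*x^5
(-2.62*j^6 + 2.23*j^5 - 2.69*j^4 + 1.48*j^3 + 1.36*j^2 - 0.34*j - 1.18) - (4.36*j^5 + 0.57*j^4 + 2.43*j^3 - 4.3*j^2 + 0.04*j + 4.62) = -2.62*j^6 - 2.13*j^5 - 3.26*j^4 - 0.95*j^3 + 5.66*j^2 - 0.38*j - 5.8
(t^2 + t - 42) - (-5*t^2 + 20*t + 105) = 6*t^2 - 19*t - 147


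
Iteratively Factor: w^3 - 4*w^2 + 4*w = (w)*(w^2 - 4*w + 4) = w*(w - 2)*(w - 2)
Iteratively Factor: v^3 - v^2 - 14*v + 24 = (v + 4)*(v^2 - 5*v + 6) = (v - 2)*(v + 4)*(v - 3)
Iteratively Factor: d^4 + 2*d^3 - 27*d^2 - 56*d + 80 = (d - 1)*(d^3 + 3*d^2 - 24*d - 80) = (d - 5)*(d - 1)*(d^2 + 8*d + 16) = (d - 5)*(d - 1)*(d + 4)*(d + 4)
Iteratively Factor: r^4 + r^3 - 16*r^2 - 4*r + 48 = (r - 2)*(r^3 + 3*r^2 - 10*r - 24) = (r - 2)*(r + 4)*(r^2 - r - 6) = (r - 2)*(r + 2)*(r + 4)*(r - 3)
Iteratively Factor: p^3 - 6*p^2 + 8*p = (p - 2)*(p^2 - 4*p) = (p - 4)*(p - 2)*(p)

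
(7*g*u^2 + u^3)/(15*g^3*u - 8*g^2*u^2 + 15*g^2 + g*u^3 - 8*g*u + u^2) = u^2*(7*g + u)/(15*g^3*u - 8*g^2*u^2 + 15*g^2 + g*u^3 - 8*g*u + u^2)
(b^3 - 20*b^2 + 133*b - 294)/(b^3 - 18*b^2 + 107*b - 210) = (b - 7)/(b - 5)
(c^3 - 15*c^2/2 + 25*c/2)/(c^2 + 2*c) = (2*c^2 - 15*c + 25)/(2*(c + 2))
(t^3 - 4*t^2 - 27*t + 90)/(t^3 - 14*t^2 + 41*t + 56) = (t^3 - 4*t^2 - 27*t + 90)/(t^3 - 14*t^2 + 41*t + 56)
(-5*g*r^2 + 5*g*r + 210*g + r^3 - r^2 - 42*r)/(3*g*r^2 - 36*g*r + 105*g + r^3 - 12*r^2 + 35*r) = (-5*g*r - 30*g + r^2 + 6*r)/(3*g*r - 15*g + r^2 - 5*r)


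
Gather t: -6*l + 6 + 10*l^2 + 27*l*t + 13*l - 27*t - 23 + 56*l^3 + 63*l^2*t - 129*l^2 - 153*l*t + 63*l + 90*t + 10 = 56*l^3 - 119*l^2 + 70*l + t*(63*l^2 - 126*l + 63) - 7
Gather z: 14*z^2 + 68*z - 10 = 14*z^2 + 68*z - 10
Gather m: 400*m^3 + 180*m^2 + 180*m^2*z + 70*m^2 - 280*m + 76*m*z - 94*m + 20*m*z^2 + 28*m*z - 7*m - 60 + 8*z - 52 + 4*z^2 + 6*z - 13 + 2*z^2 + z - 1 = 400*m^3 + m^2*(180*z + 250) + m*(20*z^2 + 104*z - 381) + 6*z^2 + 15*z - 126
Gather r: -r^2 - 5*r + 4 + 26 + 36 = -r^2 - 5*r + 66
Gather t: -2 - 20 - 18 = -40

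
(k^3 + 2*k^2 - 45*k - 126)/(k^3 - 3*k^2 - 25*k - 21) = (k + 6)/(k + 1)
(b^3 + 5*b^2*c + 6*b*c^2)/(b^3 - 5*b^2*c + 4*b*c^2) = (b^2 + 5*b*c + 6*c^2)/(b^2 - 5*b*c + 4*c^2)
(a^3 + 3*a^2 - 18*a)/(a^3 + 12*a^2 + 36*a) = (a - 3)/(a + 6)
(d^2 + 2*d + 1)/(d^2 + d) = (d + 1)/d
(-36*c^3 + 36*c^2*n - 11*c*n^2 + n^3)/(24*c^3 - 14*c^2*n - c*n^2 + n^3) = (-6*c + n)/(4*c + n)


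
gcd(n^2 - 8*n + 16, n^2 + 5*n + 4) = 1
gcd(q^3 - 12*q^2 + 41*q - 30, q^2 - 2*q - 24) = q - 6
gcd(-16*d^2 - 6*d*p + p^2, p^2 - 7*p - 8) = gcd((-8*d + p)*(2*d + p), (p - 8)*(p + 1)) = 1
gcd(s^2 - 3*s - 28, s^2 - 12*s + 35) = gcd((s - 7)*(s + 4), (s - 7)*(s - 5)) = s - 7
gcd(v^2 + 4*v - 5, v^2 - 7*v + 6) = v - 1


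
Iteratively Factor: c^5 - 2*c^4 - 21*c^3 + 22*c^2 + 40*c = (c - 5)*(c^4 + 3*c^3 - 6*c^2 - 8*c) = (c - 5)*(c + 1)*(c^3 + 2*c^2 - 8*c) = (c - 5)*(c - 2)*(c + 1)*(c^2 + 4*c) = (c - 5)*(c - 2)*(c + 1)*(c + 4)*(c)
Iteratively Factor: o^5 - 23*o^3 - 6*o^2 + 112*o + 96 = (o + 2)*(o^4 - 2*o^3 - 19*o^2 + 32*o + 48) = (o - 3)*(o + 2)*(o^3 + o^2 - 16*o - 16) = (o - 3)*(o + 1)*(o + 2)*(o^2 - 16) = (o - 4)*(o - 3)*(o + 1)*(o + 2)*(o + 4)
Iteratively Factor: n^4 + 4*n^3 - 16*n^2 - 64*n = (n + 4)*(n^3 - 16*n) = n*(n + 4)*(n^2 - 16) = n*(n - 4)*(n + 4)*(n + 4)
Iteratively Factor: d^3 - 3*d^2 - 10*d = (d + 2)*(d^2 - 5*d) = d*(d + 2)*(d - 5)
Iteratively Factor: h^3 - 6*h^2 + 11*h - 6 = (h - 1)*(h^2 - 5*h + 6) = (h - 2)*(h - 1)*(h - 3)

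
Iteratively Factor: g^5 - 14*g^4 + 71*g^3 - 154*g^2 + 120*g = (g - 2)*(g^4 - 12*g^3 + 47*g^2 - 60*g) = (g - 5)*(g - 2)*(g^3 - 7*g^2 + 12*g) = g*(g - 5)*(g - 2)*(g^2 - 7*g + 12) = g*(g - 5)*(g - 4)*(g - 2)*(g - 3)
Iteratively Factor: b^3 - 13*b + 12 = (b + 4)*(b^2 - 4*b + 3) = (b - 1)*(b + 4)*(b - 3)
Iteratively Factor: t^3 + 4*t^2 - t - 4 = (t + 1)*(t^2 + 3*t - 4) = (t - 1)*(t + 1)*(t + 4)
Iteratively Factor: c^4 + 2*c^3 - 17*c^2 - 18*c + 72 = (c + 4)*(c^3 - 2*c^2 - 9*c + 18) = (c + 3)*(c + 4)*(c^2 - 5*c + 6) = (c - 2)*(c + 3)*(c + 4)*(c - 3)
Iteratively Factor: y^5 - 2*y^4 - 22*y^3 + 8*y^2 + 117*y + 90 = (y - 3)*(y^4 + y^3 - 19*y^2 - 49*y - 30) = (y - 5)*(y - 3)*(y^3 + 6*y^2 + 11*y + 6) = (y - 5)*(y - 3)*(y + 1)*(y^2 + 5*y + 6) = (y - 5)*(y - 3)*(y + 1)*(y + 2)*(y + 3)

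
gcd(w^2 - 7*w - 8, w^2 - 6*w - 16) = w - 8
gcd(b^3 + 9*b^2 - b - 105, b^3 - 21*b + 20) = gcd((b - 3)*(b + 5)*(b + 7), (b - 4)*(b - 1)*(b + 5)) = b + 5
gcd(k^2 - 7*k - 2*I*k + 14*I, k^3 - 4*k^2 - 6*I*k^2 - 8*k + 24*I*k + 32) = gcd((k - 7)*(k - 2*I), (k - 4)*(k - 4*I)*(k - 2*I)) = k - 2*I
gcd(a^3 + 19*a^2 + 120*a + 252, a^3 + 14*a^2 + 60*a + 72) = a^2 + 12*a + 36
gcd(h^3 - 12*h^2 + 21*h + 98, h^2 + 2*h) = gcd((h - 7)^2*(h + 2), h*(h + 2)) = h + 2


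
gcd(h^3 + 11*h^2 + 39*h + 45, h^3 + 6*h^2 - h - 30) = h^2 + 8*h + 15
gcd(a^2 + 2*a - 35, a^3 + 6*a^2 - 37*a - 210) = a + 7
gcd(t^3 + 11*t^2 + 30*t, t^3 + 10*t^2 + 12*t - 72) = t + 6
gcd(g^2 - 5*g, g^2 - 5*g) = g^2 - 5*g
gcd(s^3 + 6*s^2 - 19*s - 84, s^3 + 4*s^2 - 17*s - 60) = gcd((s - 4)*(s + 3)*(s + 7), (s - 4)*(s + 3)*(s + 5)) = s^2 - s - 12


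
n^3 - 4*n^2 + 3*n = n*(n - 3)*(n - 1)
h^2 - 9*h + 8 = (h - 8)*(h - 1)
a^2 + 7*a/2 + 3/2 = (a + 1/2)*(a + 3)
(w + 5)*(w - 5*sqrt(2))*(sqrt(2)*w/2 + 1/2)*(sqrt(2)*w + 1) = w^4 - 4*sqrt(2)*w^3 + 5*w^3 - 20*sqrt(2)*w^2 - 19*w^2/2 - 95*w/2 - 5*sqrt(2)*w/2 - 25*sqrt(2)/2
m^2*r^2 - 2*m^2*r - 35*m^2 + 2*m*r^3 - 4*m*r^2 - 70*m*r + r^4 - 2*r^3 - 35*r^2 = (m + r)^2*(r - 7)*(r + 5)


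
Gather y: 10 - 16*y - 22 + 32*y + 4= 16*y - 8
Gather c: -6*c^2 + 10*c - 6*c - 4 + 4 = -6*c^2 + 4*c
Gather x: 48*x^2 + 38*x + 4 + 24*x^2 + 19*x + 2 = 72*x^2 + 57*x + 6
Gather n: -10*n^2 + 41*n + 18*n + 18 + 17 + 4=-10*n^2 + 59*n + 39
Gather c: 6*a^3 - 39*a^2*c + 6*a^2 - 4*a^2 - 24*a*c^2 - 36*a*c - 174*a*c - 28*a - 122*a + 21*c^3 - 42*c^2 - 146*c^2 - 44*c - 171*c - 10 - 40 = 6*a^3 + 2*a^2 - 150*a + 21*c^3 + c^2*(-24*a - 188) + c*(-39*a^2 - 210*a - 215) - 50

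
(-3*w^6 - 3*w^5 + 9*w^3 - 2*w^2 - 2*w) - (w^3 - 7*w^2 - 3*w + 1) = -3*w^6 - 3*w^5 + 8*w^3 + 5*w^2 + w - 1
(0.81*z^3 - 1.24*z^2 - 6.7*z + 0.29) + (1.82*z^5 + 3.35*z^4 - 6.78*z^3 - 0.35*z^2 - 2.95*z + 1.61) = 1.82*z^5 + 3.35*z^4 - 5.97*z^3 - 1.59*z^2 - 9.65*z + 1.9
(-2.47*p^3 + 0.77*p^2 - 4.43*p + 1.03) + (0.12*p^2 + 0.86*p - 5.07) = -2.47*p^3 + 0.89*p^2 - 3.57*p - 4.04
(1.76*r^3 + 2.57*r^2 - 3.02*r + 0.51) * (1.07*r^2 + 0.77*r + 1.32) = 1.8832*r^5 + 4.1051*r^4 + 1.0707*r^3 + 1.6127*r^2 - 3.5937*r + 0.6732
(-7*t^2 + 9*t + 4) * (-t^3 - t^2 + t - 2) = 7*t^5 - 2*t^4 - 20*t^3 + 19*t^2 - 14*t - 8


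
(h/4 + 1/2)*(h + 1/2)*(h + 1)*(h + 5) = h^4/4 + 17*h^3/8 + 21*h^2/4 + 37*h/8 + 5/4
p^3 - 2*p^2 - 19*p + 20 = (p - 5)*(p - 1)*(p + 4)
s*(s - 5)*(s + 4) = s^3 - s^2 - 20*s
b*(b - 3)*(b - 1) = b^3 - 4*b^2 + 3*b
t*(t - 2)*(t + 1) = t^3 - t^2 - 2*t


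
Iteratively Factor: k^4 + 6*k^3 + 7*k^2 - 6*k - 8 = (k + 4)*(k^3 + 2*k^2 - k - 2) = (k + 2)*(k + 4)*(k^2 - 1) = (k + 1)*(k + 2)*(k + 4)*(k - 1)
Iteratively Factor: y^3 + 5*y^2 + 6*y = (y + 2)*(y^2 + 3*y) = y*(y + 2)*(y + 3)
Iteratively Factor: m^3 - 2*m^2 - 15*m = (m)*(m^2 - 2*m - 15) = m*(m + 3)*(m - 5)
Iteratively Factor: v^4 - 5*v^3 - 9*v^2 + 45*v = (v - 3)*(v^3 - 2*v^2 - 15*v) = v*(v - 3)*(v^2 - 2*v - 15) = v*(v - 3)*(v + 3)*(v - 5)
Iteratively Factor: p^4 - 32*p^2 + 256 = (p - 4)*(p^3 + 4*p^2 - 16*p - 64) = (p - 4)*(p + 4)*(p^2 - 16) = (p - 4)^2*(p + 4)*(p + 4)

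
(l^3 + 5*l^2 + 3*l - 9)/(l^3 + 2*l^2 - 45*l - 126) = (l^2 + 2*l - 3)/(l^2 - l - 42)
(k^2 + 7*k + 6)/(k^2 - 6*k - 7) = (k + 6)/(k - 7)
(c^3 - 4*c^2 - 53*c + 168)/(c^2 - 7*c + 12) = (c^2 - c - 56)/(c - 4)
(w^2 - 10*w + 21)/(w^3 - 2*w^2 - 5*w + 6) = (w - 7)/(w^2 + w - 2)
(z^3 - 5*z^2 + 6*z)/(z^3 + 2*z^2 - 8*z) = (z - 3)/(z + 4)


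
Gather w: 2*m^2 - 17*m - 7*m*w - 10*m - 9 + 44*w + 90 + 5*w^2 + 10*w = 2*m^2 - 27*m + 5*w^2 + w*(54 - 7*m) + 81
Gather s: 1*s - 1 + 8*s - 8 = 9*s - 9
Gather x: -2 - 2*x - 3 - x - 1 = -3*x - 6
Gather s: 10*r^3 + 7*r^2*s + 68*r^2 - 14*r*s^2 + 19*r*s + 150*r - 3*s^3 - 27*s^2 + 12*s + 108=10*r^3 + 68*r^2 + 150*r - 3*s^3 + s^2*(-14*r - 27) + s*(7*r^2 + 19*r + 12) + 108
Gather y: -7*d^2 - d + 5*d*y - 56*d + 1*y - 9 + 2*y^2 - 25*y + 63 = -7*d^2 - 57*d + 2*y^2 + y*(5*d - 24) + 54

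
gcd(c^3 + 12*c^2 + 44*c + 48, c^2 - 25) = 1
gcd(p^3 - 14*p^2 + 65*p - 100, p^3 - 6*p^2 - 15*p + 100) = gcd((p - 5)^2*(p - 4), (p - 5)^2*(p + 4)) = p^2 - 10*p + 25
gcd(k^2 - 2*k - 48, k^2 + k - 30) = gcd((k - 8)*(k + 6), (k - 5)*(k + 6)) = k + 6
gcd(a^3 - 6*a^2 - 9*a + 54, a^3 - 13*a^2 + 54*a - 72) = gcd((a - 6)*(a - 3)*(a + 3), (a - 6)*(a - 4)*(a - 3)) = a^2 - 9*a + 18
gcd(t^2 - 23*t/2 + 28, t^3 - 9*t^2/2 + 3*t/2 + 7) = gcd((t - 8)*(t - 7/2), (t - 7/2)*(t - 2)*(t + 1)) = t - 7/2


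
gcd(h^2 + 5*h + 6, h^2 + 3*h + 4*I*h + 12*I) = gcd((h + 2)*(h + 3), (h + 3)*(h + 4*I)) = h + 3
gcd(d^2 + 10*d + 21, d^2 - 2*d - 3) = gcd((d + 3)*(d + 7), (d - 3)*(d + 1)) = 1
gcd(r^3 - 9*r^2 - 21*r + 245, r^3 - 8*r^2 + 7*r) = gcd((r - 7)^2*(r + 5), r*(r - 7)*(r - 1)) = r - 7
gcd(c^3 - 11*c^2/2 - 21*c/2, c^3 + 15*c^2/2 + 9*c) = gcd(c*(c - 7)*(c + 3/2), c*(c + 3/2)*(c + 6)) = c^2 + 3*c/2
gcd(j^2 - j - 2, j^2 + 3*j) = 1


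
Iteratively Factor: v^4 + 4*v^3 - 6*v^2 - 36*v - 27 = (v + 3)*(v^3 + v^2 - 9*v - 9) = (v + 3)^2*(v^2 - 2*v - 3) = (v + 1)*(v + 3)^2*(v - 3)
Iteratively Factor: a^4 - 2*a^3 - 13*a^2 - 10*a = (a + 1)*(a^3 - 3*a^2 - 10*a) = a*(a + 1)*(a^2 - 3*a - 10) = a*(a + 1)*(a + 2)*(a - 5)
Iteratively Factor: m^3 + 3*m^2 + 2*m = (m + 2)*(m^2 + m) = (m + 1)*(m + 2)*(m)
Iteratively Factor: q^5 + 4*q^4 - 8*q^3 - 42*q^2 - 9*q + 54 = (q + 2)*(q^4 + 2*q^3 - 12*q^2 - 18*q + 27) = (q - 3)*(q + 2)*(q^3 + 5*q^2 + 3*q - 9) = (q - 3)*(q + 2)*(q + 3)*(q^2 + 2*q - 3) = (q - 3)*(q - 1)*(q + 2)*(q + 3)*(q + 3)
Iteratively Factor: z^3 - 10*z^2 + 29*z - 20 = (z - 5)*(z^2 - 5*z + 4) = (z - 5)*(z - 4)*(z - 1)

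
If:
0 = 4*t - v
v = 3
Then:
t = 3/4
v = 3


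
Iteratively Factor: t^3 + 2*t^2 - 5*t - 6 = (t + 1)*(t^2 + t - 6) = (t - 2)*(t + 1)*(t + 3)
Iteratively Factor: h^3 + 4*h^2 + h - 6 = (h + 2)*(h^2 + 2*h - 3) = (h - 1)*(h + 2)*(h + 3)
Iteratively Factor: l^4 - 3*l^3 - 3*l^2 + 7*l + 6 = (l - 3)*(l^3 - 3*l - 2) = (l - 3)*(l + 1)*(l^2 - l - 2) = (l - 3)*(l + 1)^2*(l - 2)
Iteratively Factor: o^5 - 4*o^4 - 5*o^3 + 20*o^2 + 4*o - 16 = (o + 2)*(o^4 - 6*o^3 + 7*o^2 + 6*o - 8) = (o + 1)*(o + 2)*(o^3 - 7*o^2 + 14*o - 8) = (o - 1)*(o + 1)*(o + 2)*(o^2 - 6*o + 8) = (o - 4)*(o - 1)*(o + 1)*(o + 2)*(o - 2)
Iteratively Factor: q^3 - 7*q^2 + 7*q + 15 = (q - 3)*(q^2 - 4*q - 5) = (q - 5)*(q - 3)*(q + 1)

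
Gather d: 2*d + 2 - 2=2*d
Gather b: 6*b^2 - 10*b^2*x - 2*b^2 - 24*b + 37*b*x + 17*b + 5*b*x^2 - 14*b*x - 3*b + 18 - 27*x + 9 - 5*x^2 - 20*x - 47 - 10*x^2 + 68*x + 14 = b^2*(4 - 10*x) + b*(5*x^2 + 23*x - 10) - 15*x^2 + 21*x - 6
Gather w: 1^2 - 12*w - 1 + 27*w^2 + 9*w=27*w^2 - 3*w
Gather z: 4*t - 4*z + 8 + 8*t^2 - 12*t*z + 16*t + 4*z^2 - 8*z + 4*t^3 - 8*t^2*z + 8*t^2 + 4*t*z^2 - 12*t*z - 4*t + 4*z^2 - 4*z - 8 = 4*t^3 + 16*t^2 + 16*t + z^2*(4*t + 8) + z*(-8*t^2 - 24*t - 16)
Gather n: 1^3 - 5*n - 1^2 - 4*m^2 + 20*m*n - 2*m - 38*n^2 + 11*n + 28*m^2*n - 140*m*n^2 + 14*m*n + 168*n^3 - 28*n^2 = -4*m^2 - 2*m + 168*n^3 + n^2*(-140*m - 66) + n*(28*m^2 + 34*m + 6)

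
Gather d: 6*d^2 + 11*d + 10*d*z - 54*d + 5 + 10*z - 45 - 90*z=6*d^2 + d*(10*z - 43) - 80*z - 40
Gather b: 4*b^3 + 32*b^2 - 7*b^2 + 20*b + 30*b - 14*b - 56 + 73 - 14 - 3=4*b^3 + 25*b^2 + 36*b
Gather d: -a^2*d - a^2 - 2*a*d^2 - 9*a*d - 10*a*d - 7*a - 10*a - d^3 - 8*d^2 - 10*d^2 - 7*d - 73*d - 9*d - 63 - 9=-a^2 - 17*a - d^3 + d^2*(-2*a - 18) + d*(-a^2 - 19*a - 89) - 72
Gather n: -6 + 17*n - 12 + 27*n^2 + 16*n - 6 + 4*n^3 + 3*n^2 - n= 4*n^3 + 30*n^2 + 32*n - 24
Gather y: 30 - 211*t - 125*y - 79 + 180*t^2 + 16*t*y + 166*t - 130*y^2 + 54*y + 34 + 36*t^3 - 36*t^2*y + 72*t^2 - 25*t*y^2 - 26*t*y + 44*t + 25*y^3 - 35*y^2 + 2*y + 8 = 36*t^3 + 252*t^2 - t + 25*y^3 + y^2*(-25*t - 165) + y*(-36*t^2 - 10*t - 69) - 7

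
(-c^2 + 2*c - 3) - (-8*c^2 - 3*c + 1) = 7*c^2 + 5*c - 4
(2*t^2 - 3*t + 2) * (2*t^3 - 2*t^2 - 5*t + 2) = 4*t^5 - 10*t^4 + 15*t^2 - 16*t + 4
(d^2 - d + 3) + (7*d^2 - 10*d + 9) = 8*d^2 - 11*d + 12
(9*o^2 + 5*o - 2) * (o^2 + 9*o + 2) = 9*o^4 + 86*o^3 + 61*o^2 - 8*o - 4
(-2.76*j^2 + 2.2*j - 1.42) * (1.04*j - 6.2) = -2.8704*j^3 + 19.4*j^2 - 15.1168*j + 8.804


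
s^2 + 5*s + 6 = (s + 2)*(s + 3)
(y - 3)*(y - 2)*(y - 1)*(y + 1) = y^4 - 5*y^3 + 5*y^2 + 5*y - 6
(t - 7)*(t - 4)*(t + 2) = t^3 - 9*t^2 + 6*t + 56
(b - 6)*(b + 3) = b^2 - 3*b - 18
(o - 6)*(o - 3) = o^2 - 9*o + 18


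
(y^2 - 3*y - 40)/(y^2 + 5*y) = (y - 8)/y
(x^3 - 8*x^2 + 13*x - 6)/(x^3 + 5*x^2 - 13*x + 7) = (x - 6)/(x + 7)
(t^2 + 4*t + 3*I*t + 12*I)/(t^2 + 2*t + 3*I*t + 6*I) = (t + 4)/(t + 2)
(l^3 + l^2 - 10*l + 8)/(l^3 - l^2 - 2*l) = (l^2 + 3*l - 4)/(l*(l + 1))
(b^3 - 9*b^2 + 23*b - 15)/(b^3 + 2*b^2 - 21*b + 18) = (b - 5)/(b + 6)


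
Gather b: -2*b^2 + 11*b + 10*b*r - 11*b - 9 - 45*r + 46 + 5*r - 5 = -2*b^2 + 10*b*r - 40*r + 32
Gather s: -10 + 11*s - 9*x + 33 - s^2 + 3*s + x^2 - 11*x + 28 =-s^2 + 14*s + x^2 - 20*x + 51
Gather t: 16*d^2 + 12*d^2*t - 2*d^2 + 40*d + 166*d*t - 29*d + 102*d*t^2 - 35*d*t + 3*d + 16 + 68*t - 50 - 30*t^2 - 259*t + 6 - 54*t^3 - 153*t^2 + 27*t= 14*d^2 + 14*d - 54*t^3 + t^2*(102*d - 183) + t*(12*d^2 + 131*d - 164) - 28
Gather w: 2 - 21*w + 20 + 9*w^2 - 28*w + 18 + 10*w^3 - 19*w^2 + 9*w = 10*w^3 - 10*w^2 - 40*w + 40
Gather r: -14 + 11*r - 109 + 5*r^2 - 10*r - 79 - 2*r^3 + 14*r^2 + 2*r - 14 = -2*r^3 + 19*r^2 + 3*r - 216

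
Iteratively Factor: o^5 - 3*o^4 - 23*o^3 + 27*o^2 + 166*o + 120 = (o + 2)*(o^4 - 5*o^3 - 13*o^2 + 53*o + 60) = (o - 5)*(o + 2)*(o^3 - 13*o - 12) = (o - 5)*(o + 2)*(o + 3)*(o^2 - 3*o - 4) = (o - 5)*(o + 1)*(o + 2)*(o + 3)*(o - 4)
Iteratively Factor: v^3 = (v)*(v^2) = v^2*(v)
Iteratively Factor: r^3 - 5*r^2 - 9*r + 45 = (r - 3)*(r^2 - 2*r - 15) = (r - 5)*(r - 3)*(r + 3)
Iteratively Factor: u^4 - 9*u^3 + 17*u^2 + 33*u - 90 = (u - 3)*(u^3 - 6*u^2 - u + 30) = (u - 3)*(u + 2)*(u^2 - 8*u + 15) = (u - 5)*(u - 3)*(u + 2)*(u - 3)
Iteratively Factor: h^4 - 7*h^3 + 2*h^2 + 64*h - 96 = (h - 4)*(h^3 - 3*h^2 - 10*h + 24) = (h - 4)*(h - 2)*(h^2 - h - 12) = (h - 4)^2*(h - 2)*(h + 3)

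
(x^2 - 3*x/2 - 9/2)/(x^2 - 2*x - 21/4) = 2*(x - 3)/(2*x - 7)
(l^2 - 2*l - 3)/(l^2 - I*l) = (l^2 - 2*l - 3)/(l*(l - I))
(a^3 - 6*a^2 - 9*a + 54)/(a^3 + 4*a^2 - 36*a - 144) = (a^2 - 9)/(a^2 + 10*a + 24)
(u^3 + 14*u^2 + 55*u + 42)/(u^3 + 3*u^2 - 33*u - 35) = (u + 6)/(u - 5)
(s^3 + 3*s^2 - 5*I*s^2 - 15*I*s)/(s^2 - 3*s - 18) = s*(s - 5*I)/(s - 6)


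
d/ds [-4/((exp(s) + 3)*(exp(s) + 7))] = 8*(exp(s) + 5)*exp(s)/((exp(s) + 3)^2*(exp(s) + 7)^2)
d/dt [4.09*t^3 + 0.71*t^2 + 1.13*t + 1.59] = 12.27*t^2 + 1.42*t + 1.13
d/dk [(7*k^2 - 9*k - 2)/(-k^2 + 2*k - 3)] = (5*k^2 - 46*k + 31)/(k^4 - 4*k^3 + 10*k^2 - 12*k + 9)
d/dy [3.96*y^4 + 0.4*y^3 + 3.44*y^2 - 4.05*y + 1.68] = 15.84*y^3 + 1.2*y^2 + 6.88*y - 4.05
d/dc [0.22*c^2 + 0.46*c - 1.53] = 0.44*c + 0.46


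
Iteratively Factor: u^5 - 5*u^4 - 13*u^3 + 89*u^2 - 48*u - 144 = (u + 1)*(u^4 - 6*u^3 - 7*u^2 + 96*u - 144) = (u + 1)*(u + 4)*(u^3 - 10*u^2 + 33*u - 36) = (u - 3)*(u + 1)*(u + 4)*(u^2 - 7*u + 12) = (u - 3)^2*(u + 1)*(u + 4)*(u - 4)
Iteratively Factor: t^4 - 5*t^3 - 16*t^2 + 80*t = (t - 4)*(t^3 - t^2 - 20*t) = (t - 5)*(t - 4)*(t^2 + 4*t) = t*(t - 5)*(t - 4)*(t + 4)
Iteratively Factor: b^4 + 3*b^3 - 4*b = (b)*(b^3 + 3*b^2 - 4) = b*(b + 2)*(b^2 + b - 2) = b*(b + 2)^2*(b - 1)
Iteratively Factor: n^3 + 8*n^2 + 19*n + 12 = (n + 1)*(n^2 + 7*n + 12) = (n + 1)*(n + 3)*(n + 4)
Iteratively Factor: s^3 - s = (s)*(s^2 - 1) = s*(s - 1)*(s + 1)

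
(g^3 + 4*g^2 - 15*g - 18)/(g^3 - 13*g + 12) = (g^2 + 7*g + 6)/(g^2 + 3*g - 4)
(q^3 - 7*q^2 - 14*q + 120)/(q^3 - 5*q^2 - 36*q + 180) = (q + 4)/(q + 6)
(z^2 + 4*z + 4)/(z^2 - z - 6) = (z + 2)/(z - 3)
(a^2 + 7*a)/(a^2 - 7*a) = (a + 7)/(a - 7)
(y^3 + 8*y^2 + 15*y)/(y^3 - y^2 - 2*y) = (y^2 + 8*y + 15)/(y^2 - y - 2)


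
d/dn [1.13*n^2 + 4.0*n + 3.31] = 2.26*n + 4.0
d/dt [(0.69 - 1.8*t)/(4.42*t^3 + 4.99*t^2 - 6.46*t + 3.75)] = (15.912*t^3 - 0.167399999999999*t^2 - 6.8862*t - 2.2926)/(19.5364*t^6 + 44.1116*t^5 - 32.2063*t^4 - 31.3208*t^3 + 79.1566*t^2 - 48.45*t + 14.0625)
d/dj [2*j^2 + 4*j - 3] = 4*j + 4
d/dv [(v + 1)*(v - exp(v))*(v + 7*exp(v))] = (1 - exp(v))*(v + 1)*(v + 7*exp(v)) + (v + 1)*(v - exp(v))*(7*exp(v) + 1) + (v - exp(v))*(v + 7*exp(v))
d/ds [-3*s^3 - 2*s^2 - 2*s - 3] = -9*s^2 - 4*s - 2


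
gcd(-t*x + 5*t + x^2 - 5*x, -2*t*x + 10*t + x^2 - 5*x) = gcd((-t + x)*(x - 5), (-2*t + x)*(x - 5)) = x - 5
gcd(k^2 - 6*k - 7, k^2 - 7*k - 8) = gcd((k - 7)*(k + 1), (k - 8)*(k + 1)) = k + 1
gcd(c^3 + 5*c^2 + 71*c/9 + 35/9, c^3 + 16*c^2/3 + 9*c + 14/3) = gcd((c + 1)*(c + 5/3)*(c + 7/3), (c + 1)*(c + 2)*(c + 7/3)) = c^2 + 10*c/3 + 7/3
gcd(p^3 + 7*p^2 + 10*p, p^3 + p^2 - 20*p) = p^2 + 5*p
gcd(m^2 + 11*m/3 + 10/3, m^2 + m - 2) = m + 2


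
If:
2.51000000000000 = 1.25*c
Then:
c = 2.01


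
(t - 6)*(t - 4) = t^2 - 10*t + 24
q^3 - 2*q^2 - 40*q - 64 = (q - 8)*(q + 2)*(q + 4)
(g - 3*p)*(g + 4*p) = g^2 + g*p - 12*p^2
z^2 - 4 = (z - 2)*(z + 2)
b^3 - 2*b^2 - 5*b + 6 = (b - 3)*(b - 1)*(b + 2)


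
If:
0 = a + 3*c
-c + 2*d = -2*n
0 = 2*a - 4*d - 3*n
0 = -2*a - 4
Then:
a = -2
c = 2/3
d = -5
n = 16/3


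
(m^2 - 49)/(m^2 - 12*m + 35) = (m + 7)/(m - 5)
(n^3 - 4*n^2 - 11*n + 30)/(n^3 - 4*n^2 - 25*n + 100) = (n^2 + n - 6)/(n^2 + n - 20)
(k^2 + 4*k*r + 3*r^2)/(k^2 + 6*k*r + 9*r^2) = (k + r)/(k + 3*r)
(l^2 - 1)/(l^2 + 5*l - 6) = (l + 1)/(l + 6)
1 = 1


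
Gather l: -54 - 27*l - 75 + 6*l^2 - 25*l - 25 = 6*l^2 - 52*l - 154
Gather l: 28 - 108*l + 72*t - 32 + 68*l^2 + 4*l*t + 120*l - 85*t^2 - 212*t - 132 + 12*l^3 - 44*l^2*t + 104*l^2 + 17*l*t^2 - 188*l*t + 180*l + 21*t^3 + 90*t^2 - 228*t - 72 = 12*l^3 + l^2*(172 - 44*t) + l*(17*t^2 - 184*t + 192) + 21*t^3 + 5*t^2 - 368*t - 208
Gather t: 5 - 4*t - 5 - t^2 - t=-t^2 - 5*t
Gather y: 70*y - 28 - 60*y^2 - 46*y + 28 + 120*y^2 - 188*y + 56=60*y^2 - 164*y + 56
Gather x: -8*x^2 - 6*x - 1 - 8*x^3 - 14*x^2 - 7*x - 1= -8*x^3 - 22*x^2 - 13*x - 2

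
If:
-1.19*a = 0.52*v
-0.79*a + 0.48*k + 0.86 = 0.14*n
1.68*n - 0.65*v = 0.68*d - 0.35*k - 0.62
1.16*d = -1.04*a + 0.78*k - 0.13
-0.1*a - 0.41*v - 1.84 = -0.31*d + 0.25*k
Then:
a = 3.54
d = -1.49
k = 2.68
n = -4.67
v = -8.11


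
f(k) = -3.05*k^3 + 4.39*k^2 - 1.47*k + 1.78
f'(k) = -9.15*k^2 + 8.78*k - 1.47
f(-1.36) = 19.57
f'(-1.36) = -30.33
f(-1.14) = 13.68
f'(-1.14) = -23.37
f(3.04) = -47.81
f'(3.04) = -59.34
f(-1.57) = 26.71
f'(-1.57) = -37.81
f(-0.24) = 2.43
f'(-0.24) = -4.10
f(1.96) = -7.20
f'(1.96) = -19.41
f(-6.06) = 850.67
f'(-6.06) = -390.70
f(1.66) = -2.51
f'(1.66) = -12.11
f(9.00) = -1879.31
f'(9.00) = -663.60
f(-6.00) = 827.44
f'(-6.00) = -383.55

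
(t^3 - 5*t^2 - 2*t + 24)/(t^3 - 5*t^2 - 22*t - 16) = (t^2 - 7*t + 12)/(t^2 - 7*t - 8)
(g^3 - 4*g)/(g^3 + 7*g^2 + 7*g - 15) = g*(g^2 - 4)/(g^3 + 7*g^2 + 7*g - 15)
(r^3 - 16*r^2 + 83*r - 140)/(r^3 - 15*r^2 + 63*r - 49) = (r^2 - 9*r + 20)/(r^2 - 8*r + 7)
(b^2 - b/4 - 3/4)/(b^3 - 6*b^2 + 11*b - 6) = (b + 3/4)/(b^2 - 5*b + 6)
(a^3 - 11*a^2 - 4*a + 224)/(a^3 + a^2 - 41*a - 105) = (a^2 - 4*a - 32)/(a^2 + 8*a + 15)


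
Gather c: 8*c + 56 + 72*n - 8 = 8*c + 72*n + 48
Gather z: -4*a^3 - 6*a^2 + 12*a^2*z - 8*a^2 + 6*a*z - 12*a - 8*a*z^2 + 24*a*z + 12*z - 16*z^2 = -4*a^3 - 14*a^2 - 12*a + z^2*(-8*a - 16) + z*(12*a^2 + 30*a + 12)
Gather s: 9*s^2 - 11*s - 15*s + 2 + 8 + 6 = 9*s^2 - 26*s + 16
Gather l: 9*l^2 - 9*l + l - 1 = 9*l^2 - 8*l - 1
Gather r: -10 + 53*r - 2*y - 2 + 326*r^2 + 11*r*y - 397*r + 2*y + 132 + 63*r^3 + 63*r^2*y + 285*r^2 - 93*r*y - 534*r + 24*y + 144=63*r^3 + r^2*(63*y + 611) + r*(-82*y - 878) + 24*y + 264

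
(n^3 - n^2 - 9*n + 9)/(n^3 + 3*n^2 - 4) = (n^2 - 9)/(n^2 + 4*n + 4)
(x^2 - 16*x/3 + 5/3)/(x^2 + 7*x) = (3*x^2 - 16*x + 5)/(3*x*(x + 7))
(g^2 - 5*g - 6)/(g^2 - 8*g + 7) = (g^2 - 5*g - 6)/(g^2 - 8*g + 7)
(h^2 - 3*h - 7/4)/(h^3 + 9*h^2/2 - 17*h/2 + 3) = (4*h^2 - 12*h - 7)/(2*(2*h^3 + 9*h^2 - 17*h + 6))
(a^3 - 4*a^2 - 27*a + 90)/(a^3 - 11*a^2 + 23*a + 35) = (a^3 - 4*a^2 - 27*a + 90)/(a^3 - 11*a^2 + 23*a + 35)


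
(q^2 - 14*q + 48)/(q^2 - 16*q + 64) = (q - 6)/(q - 8)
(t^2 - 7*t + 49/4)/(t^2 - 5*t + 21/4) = (2*t - 7)/(2*t - 3)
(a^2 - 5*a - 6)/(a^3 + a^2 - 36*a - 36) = 1/(a + 6)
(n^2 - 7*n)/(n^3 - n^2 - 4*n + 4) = n*(n - 7)/(n^3 - n^2 - 4*n + 4)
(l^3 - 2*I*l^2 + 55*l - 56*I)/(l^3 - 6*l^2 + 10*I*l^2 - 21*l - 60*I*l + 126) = (l^2 - 9*I*l - 8)/(l^2 + 3*l*(-2 + I) - 18*I)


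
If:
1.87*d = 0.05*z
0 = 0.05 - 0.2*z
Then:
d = 0.01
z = 0.25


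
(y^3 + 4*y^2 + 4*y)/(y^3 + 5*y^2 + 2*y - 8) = y*(y + 2)/(y^2 + 3*y - 4)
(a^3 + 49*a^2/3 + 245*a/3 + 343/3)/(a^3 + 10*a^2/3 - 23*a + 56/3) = (3*a^2 + 28*a + 49)/(3*a^2 - 11*a + 8)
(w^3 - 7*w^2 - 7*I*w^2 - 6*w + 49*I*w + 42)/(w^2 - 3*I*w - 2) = (w^2 - w*(7 + 6*I) + 42*I)/(w - 2*I)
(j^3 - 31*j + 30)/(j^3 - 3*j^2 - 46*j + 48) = (j - 5)/(j - 8)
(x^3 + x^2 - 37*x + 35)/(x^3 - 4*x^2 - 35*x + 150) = (x^2 + 6*x - 7)/(x^2 + x - 30)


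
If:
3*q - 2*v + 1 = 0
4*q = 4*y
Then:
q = y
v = 3*y/2 + 1/2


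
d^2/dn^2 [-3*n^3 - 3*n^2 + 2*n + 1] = -18*n - 6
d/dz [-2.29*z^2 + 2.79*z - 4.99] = 2.79 - 4.58*z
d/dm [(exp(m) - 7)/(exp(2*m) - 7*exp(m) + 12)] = (-(exp(m) - 7)*(2*exp(m) - 7) + exp(2*m) - 7*exp(m) + 12)*exp(m)/(exp(2*m) - 7*exp(m) + 12)^2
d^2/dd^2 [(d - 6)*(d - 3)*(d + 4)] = 6*d - 10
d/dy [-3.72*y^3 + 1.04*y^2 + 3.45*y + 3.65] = -11.16*y^2 + 2.08*y + 3.45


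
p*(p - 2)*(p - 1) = p^3 - 3*p^2 + 2*p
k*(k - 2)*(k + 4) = k^3 + 2*k^2 - 8*k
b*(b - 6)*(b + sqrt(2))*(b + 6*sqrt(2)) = b^4 - 6*b^3 + 7*sqrt(2)*b^3 - 42*sqrt(2)*b^2 + 12*b^2 - 72*b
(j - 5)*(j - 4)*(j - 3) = j^3 - 12*j^2 + 47*j - 60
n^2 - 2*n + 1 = (n - 1)^2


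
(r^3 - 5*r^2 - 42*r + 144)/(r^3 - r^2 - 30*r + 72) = (r - 8)/(r - 4)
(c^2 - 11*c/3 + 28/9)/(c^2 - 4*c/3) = (c - 7/3)/c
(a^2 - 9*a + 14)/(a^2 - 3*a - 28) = (a - 2)/(a + 4)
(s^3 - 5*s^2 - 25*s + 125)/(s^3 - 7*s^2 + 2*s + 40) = (s^2 - 25)/(s^2 - 2*s - 8)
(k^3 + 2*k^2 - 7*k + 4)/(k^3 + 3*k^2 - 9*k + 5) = (k + 4)/(k + 5)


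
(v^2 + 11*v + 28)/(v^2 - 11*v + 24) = (v^2 + 11*v + 28)/(v^2 - 11*v + 24)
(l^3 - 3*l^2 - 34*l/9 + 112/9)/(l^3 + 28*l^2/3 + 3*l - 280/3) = (3*l^2 - l - 14)/(3*(l^2 + 12*l + 35))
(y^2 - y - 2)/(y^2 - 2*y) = (y + 1)/y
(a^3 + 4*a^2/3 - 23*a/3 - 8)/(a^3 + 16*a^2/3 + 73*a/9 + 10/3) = 3*(3*a^2 - 5*a - 8)/(9*a^2 + 21*a + 10)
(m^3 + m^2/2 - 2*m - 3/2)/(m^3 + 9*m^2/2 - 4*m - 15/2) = (m + 1)/(m + 5)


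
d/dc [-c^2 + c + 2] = 1 - 2*c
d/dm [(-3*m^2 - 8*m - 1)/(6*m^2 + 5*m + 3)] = (33*m^2 - 6*m - 19)/(36*m^4 + 60*m^3 + 61*m^2 + 30*m + 9)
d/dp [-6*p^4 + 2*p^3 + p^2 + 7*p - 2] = -24*p^3 + 6*p^2 + 2*p + 7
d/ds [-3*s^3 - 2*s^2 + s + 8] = -9*s^2 - 4*s + 1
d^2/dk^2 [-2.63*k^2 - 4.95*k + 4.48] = -5.26000000000000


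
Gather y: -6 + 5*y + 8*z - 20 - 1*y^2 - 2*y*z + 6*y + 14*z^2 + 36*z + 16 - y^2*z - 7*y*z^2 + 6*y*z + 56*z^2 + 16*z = y^2*(-z - 1) + y*(-7*z^2 + 4*z + 11) + 70*z^2 + 60*z - 10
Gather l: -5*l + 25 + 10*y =-5*l + 10*y + 25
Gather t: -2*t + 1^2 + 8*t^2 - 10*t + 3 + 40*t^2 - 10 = 48*t^2 - 12*t - 6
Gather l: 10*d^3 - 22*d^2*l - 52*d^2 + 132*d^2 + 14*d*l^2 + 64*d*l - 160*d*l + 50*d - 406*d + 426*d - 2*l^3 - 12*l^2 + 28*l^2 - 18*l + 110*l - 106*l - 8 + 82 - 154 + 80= 10*d^3 + 80*d^2 + 70*d - 2*l^3 + l^2*(14*d + 16) + l*(-22*d^2 - 96*d - 14)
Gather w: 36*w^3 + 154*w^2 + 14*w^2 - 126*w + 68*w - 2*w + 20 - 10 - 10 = 36*w^3 + 168*w^2 - 60*w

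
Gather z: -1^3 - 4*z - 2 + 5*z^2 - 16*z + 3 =5*z^2 - 20*z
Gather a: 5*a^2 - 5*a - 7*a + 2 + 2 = 5*a^2 - 12*a + 4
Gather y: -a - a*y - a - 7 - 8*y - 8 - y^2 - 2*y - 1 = -2*a - y^2 + y*(-a - 10) - 16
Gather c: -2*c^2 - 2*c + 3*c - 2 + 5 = -2*c^2 + c + 3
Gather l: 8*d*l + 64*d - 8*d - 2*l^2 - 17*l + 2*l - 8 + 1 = 56*d - 2*l^2 + l*(8*d - 15) - 7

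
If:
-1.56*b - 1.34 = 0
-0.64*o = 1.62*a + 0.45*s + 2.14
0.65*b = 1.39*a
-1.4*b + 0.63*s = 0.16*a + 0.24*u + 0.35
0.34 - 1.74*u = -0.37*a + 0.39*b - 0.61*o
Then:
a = -0.40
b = -0.86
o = -1.27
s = -1.51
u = -0.14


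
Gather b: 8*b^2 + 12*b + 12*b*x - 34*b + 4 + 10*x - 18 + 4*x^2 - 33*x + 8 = 8*b^2 + b*(12*x - 22) + 4*x^2 - 23*x - 6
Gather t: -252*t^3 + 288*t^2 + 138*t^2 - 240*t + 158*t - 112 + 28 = -252*t^3 + 426*t^2 - 82*t - 84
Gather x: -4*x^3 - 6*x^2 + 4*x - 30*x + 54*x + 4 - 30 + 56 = -4*x^3 - 6*x^2 + 28*x + 30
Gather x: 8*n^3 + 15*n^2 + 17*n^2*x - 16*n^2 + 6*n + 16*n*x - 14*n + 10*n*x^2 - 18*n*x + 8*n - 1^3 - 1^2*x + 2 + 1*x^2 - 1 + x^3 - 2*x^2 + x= 8*n^3 - n^2 + x^3 + x^2*(10*n - 1) + x*(17*n^2 - 2*n)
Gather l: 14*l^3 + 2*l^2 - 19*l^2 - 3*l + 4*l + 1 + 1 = 14*l^3 - 17*l^2 + l + 2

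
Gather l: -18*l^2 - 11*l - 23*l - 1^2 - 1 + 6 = -18*l^2 - 34*l + 4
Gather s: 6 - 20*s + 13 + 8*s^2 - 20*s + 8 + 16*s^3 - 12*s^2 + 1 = 16*s^3 - 4*s^2 - 40*s + 28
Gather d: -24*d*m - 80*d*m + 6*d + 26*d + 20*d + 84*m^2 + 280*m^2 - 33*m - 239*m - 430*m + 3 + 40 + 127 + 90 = d*(52 - 104*m) + 364*m^2 - 702*m + 260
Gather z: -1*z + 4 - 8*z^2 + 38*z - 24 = -8*z^2 + 37*z - 20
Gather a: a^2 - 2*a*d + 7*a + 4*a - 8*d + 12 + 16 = a^2 + a*(11 - 2*d) - 8*d + 28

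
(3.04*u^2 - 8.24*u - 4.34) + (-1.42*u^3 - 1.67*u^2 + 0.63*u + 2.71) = -1.42*u^3 + 1.37*u^2 - 7.61*u - 1.63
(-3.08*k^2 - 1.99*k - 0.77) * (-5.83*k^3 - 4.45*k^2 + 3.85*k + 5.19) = 17.9564*k^5 + 25.3077*k^4 + 1.4866*k^3 - 20.2202*k^2 - 13.2926*k - 3.9963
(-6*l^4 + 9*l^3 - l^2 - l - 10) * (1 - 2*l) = 12*l^5 - 24*l^4 + 11*l^3 + l^2 + 19*l - 10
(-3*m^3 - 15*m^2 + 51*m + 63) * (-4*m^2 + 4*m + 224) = 12*m^5 + 48*m^4 - 936*m^3 - 3408*m^2 + 11676*m + 14112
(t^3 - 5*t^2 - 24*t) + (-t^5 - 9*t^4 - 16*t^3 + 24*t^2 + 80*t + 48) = -t^5 - 9*t^4 - 15*t^3 + 19*t^2 + 56*t + 48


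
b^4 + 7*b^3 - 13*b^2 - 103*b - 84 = (b - 4)*(b + 1)*(b + 3)*(b + 7)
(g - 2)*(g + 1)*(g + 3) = g^3 + 2*g^2 - 5*g - 6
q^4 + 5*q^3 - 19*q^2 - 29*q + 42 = (q - 3)*(q - 1)*(q + 2)*(q + 7)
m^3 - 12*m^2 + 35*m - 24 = (m - 8)*(m - 3)*(m - 1)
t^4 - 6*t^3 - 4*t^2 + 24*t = t*(t - 6)*(t - 2)*(t + 2)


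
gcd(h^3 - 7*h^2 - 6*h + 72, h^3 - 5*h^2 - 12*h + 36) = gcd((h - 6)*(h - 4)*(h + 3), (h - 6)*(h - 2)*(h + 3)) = h^2 - 3*h - 18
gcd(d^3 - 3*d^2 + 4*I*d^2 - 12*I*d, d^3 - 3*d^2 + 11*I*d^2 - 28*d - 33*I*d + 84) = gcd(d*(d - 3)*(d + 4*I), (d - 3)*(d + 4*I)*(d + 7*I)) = d^2 + d*(-3 + 4*I) - 12*I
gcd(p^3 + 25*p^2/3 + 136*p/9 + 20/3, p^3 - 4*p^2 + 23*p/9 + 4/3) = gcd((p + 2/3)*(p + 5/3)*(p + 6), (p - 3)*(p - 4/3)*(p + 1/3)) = 1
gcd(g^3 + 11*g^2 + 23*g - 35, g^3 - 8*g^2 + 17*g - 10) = g - 1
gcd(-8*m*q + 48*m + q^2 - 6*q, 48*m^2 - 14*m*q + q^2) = -8*m + q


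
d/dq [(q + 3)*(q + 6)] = 2*q + 9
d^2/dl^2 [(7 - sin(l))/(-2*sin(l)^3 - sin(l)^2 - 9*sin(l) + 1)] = (-16*sin(l)^7 + 246*sin(l)^6 + 249*sin(l)^5 - 61*sin(l)^4 + 51*sin(l)^3 - 188*sin(l)^2 - 394*sin(l) - 1130)/(2*sin(l)^3 + sin(l)^2 + 9*sin(l) - 1)^3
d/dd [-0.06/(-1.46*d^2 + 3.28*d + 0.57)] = (0.1968 - 0.1752*d)/(-1.46*d^2 + 3.28*d + 0.57)^2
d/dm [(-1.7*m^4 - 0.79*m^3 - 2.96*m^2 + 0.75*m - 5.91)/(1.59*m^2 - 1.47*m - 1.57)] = (-5.406*m^5 + 6.2409*m^4 + 12.9986*m^3 + 6.8796*m^2 + 28.0882*m - 9.8652)/(2.5281*m^4 - 4.6746*m^3 - 2.8317*m^2 + 4.6158*m + 2.4649)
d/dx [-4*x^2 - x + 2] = -8*x - 1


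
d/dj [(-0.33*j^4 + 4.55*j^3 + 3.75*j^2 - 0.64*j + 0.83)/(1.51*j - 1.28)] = (-1.4949*j^4 + 15.4306*j^3 - 11.8095*j^2 - 9.6*j - 0.4341)/(2.2801*j^2 - 3.8656*j + 1.6384)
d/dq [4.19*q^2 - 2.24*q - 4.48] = 8.38*q - 2.24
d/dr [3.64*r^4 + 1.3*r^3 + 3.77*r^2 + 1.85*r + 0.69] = 14.56*r^3 + 3.9*r^2 + 7.54*r + 1.85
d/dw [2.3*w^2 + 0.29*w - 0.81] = 4.6*w + 0.29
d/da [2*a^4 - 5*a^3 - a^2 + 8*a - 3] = 8*a^3 - 15*a^2 - 2*a + 8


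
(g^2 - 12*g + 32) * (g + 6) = g^3 - 6*g^2 - 40*g + 192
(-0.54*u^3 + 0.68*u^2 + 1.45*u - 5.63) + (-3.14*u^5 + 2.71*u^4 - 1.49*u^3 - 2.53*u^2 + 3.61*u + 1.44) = -3.14*u^5 + 2.71*u^4 - 2.03*u^3 - 1.85*u^2 + 5.06*u - 4.19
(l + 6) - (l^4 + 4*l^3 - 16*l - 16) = -l^4 - 4*l^3 + 17*l + 22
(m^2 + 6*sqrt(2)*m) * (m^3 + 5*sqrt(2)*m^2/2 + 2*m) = m^5 + 17*sqrt(2)*m^4/2 + 32*m^3 + 12*sqrt(2)*m^2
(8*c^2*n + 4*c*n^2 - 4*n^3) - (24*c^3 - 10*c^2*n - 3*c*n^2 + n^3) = -24*c^3 + 18*c^2*n + 7*c*n^2 - 5*n^3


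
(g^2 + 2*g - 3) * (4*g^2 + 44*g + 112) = 4*g^4 + 52*g^3 + 188*g^2 + 92*g - 336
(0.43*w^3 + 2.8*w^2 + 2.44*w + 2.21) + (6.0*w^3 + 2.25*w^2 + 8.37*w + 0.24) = 6.43*w^3 + 5.05*w^2 + 10.81*w + 2.45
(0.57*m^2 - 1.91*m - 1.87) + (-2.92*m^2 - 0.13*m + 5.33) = -2.35*m^2 - 2.04*m + 3.46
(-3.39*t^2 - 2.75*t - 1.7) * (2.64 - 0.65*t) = 2.2035*t^3 - 7.1621*t^2 - 6.155*t - 4.488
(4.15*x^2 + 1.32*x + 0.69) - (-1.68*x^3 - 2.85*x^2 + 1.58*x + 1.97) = 1.68*x^3 + 7.0*x^2 - 0.26*x - 1.28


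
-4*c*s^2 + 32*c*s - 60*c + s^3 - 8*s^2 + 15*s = (-4*c + s)*(s - 5)*(s - 3)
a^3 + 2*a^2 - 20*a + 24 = (a - 2)^2*(a + 6)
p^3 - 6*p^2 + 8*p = p*(p - 4)*(p - 2)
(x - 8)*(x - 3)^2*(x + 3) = x^4 - 11*x^3 + 15*x^2 + 99*x - 216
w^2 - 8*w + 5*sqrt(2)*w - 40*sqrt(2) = (w - 8)*(w + 5*sqrt(2))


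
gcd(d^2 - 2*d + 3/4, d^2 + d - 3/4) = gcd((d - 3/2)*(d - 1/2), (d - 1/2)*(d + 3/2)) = d - 1/2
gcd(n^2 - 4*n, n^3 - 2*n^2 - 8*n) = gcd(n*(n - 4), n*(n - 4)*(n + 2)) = n^2 - 4*n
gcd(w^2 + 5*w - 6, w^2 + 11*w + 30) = w + 6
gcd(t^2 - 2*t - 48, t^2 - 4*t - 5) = 1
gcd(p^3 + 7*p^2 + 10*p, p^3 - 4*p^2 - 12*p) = p^2 + 2*p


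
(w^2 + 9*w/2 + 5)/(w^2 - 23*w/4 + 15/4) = 2*(2*w^2 + 9*w + 10)/(4*w^2 - 23*w + 15)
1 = 1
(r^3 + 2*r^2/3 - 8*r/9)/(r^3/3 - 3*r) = (9*r^2 + 6*r - 8)/(3*(r^2 - 9))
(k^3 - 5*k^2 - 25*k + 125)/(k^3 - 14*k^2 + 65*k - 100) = (k + 5)/(k - 4)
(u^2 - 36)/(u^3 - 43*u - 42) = (u - 6)/(u^2 - 6*u - 7)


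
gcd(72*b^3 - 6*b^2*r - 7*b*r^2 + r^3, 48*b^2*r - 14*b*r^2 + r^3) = -6*b + r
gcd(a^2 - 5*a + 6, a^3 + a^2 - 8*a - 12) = a - 3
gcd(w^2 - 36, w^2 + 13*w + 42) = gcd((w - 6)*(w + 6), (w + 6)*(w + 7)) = w + 6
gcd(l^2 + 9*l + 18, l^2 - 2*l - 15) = l + 3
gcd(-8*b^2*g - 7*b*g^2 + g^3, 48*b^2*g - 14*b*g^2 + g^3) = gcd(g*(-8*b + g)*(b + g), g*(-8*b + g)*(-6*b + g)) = 8*b*g - g^2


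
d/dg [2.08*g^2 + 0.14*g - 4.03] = 4.16*g + 0.14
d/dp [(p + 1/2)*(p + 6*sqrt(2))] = 2*p + 1/2 + 6*sqrt(2)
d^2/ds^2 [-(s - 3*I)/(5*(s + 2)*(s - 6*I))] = (-2*s^3 + 18*I*s^2 + s*(108 - 36*I) - 72 - 240*I)/(5*s^6 + s^5*(30 - 90*I) + s^4*(-480 - 540*I) - 3200*s^3 + s^2*(-6480 + 5760*I) + s*(-4320 + 12960*I) + 8640*I)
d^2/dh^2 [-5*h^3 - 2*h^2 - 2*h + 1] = -30*h - 4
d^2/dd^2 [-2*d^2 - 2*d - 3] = -4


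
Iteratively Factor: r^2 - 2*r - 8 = (r - 4)*(r + 2)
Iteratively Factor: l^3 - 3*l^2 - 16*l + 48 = (l - 4)*(l^2 + l - 12) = (l - 4)*(l + 4)*(l - 3)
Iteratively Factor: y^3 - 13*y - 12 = (y + 3)*(y^2 - 3*y - 4) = (y - 4)*(y + 3)*(y + 1)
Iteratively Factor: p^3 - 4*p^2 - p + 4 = (p + 1)*(p^2 - 5*p + 4) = (p - 4)*(p + 1)*(p - 1)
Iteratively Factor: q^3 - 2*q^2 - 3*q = (q)*(q^2 - 2*q - 3) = q*(q - 3)*(q + 1)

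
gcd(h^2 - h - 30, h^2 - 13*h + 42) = h - 6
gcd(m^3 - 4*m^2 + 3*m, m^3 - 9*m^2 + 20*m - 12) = m - 1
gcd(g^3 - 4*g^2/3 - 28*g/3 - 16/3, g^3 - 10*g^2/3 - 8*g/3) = g^2 - 10*g/3 - 8/3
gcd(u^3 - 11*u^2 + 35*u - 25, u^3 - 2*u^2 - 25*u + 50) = u - 5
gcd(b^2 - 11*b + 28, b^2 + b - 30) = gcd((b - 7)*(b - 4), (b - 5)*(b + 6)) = 1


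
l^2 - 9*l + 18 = (l - 6)*(l - 3)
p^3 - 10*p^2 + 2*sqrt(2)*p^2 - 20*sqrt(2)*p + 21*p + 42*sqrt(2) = (p - 7)*(p - 3)*(p + 2*sqrt(2))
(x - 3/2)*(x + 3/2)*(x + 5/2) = x^3 + 5*x^2/2 - 9*x/4 - 45/8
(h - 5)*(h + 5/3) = h^2 - 10*h/3 - 25/3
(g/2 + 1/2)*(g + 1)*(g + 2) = g^3/2 + 2*g^2 + 5*g/2 + 1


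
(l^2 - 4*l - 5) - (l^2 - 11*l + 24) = 7*l - 29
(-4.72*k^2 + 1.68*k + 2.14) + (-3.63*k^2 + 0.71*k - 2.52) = -8.35*k^2 + 2.39*k - 0.38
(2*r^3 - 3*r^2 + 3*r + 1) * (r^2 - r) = 2*r^5 - 5*r^4 + 6*r^3 - 2*r^2 - r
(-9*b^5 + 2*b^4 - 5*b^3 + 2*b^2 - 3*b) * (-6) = 54*b^5 - 12*b^4 + 30*b^3 - 12*b^2 + 18*b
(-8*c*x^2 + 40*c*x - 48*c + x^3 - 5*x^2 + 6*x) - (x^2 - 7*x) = -8*c*x^2 + 40*c*x - 48*c + x^3 - 6*x^2 + 13*x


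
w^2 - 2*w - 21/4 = (w - 7/2)*(w + 3/2)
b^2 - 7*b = b*(b - 7)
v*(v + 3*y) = v^2 + 3*v*y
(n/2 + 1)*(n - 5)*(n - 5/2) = n^3/2 - 11*n^2/4 - 5*n/4 + 25/2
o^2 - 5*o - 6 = (o - 6)*(o + 1)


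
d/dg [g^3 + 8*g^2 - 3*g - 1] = 3*g^2 + 16*g - 3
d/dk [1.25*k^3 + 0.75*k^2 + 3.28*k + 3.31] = 3.75*k^2 + 1.5*k + 3.28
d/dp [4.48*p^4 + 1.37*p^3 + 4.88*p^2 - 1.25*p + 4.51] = 17.92*p^3 + 4.11*p^2 + 9.76*p - 1.25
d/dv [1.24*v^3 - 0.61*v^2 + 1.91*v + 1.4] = 3.72*v^2 - 1.22*v + 1.91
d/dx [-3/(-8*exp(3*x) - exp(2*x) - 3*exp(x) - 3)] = (-72*exp(2*x) - 6*exp(x) - 9)*exp(x)/(8*exp(3*x) + exp(2*x) + 3*exp(x) + 3)^2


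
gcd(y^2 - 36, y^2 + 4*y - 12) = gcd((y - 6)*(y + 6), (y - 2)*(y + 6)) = y + 6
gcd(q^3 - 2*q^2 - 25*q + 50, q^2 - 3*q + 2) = q - 2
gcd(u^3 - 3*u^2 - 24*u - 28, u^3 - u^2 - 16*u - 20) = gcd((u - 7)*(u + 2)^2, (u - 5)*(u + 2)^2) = u^2 + 4*u + 4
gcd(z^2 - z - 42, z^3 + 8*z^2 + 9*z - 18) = z + 6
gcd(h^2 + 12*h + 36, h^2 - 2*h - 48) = h + 6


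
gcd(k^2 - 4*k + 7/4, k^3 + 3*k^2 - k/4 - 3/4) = k - 1/2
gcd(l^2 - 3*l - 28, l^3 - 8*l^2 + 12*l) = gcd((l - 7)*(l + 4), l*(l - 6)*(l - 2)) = 1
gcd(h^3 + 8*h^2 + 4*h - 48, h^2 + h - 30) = h + 6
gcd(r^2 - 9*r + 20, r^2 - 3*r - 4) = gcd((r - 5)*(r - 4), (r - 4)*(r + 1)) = r - 4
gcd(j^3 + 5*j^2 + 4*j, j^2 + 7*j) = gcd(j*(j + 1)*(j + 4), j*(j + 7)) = j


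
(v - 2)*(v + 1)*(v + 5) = v^3 + 4*v^2 - 7*v - 10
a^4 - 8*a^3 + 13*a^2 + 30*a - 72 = (a - 4)*(a - 3)^2*(a + 2)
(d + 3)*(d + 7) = d^2 + 10*d + 21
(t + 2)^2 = t^2 + 4*t + 4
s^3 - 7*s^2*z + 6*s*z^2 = s*(s - 6*z)*(s - z)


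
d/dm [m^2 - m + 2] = 2*m - 1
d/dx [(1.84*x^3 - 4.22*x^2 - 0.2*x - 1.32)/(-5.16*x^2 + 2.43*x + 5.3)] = (-9.4944*x^4 + 8.9424*x^3 + 17.9694*x^2 - 58.3544*x + 2.1476)/(26.6256*x^4 - 25.0776*x^3 - 48.7911*x^2 + 25.758*x + 28.09)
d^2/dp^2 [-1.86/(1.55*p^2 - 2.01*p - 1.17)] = (-8.9373*p^2 + 11.58966*p + 1.86*(3.1*p - 2.01)*(6.2*p - 4.02) + 6.74622)/(-1.55*p^2 + 2.01*p + 1.17)^3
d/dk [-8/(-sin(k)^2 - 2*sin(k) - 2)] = -16*(sin(k) + 1)*cos(k)/(sin(k)^2 + 2*sin(k) + 2)^2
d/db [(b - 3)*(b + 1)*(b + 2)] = 3*b^2 - 7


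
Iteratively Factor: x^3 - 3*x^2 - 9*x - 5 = (x + 1)*(x^2 - 4*x - 5) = (x - 5)*(x + 1)*(x + 1)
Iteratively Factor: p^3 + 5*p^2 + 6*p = (p + 3)*(p^2 + 2*p) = (p + 2)*(p + 3)*(p)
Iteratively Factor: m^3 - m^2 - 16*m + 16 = (m - 4)*(m^2 + 3*m - 4) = (m - 4)*(m - 1)*(m + 4)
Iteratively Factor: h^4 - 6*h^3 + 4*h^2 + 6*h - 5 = (h + 1)*(h^3 - 7*h^2 + 11*h - 5) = (h - 5)*(h + 1)*(h^2 - 2*h + 1) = (h - 5)*(h - 1)*(h + 1)*(h - 1)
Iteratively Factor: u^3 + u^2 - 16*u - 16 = (u + 4)*(u^2 - 3*u - 4) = (u + 1)*(u + 4)*(u - 4)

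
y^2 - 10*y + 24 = (y - 6)*(y - 4)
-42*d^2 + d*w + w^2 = (-6*d + w)*(7*d + w)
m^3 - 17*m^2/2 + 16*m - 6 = (m - 6)*(m - 2)*(m - 1/2)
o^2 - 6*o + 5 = (o - 5)*(o - 1)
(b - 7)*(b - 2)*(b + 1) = b^3 - 8*b^2 + 5*b + 14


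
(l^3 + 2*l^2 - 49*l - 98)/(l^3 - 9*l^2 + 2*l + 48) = (l^2 - 49)/(l^2 - 11*l + 24)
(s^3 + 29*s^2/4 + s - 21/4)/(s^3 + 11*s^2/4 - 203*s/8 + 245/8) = 2*(4*s^2 + s - 3)/(8*s^2 - 34*s + 35)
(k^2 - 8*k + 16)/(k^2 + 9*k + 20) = (k^2 - 8*k + 16)/(k^2 + 9*k + 20)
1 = 1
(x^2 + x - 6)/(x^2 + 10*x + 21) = (x - 2)/(x + 7)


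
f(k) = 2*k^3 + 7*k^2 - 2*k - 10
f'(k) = 6*k^2 + 14*k - 2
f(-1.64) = 3.29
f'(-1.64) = -8.82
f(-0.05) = -9.88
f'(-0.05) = -2.68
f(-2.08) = 6.45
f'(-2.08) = -5.16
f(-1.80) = 4.62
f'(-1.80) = -7.76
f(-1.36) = 0.64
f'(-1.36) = -9.94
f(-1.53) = 2.28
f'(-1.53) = -9.37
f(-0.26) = -9.04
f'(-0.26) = -5.23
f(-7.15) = -368.89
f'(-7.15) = 204.64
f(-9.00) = -883.00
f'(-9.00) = 358.00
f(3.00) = 101.00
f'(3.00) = 94.00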